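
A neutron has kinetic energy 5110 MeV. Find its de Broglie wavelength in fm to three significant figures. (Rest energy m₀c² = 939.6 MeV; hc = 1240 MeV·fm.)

λ = 0.207 fm

Total energy E = KE + m₀c² = 5110 + 939.6 = 6049.6 MeV.
(pc)² = E² − (m₀c²)² = (6049.6)² − (939.6)² = 3.571 × 10⁷ MeV², so pc = 5976 MeV.
λ = hc/(pc) = 1240 MeV·fm / 5976 MeV = 0.207 fm.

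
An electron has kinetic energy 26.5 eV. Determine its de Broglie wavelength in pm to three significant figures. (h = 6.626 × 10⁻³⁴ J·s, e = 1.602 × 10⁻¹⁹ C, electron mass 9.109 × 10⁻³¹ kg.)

λ = 238 pm

KE = 26.5 eV = 4.245 × 10⁻¹⁸ J.
p = √(2mKE) = √(2 × 9.109 × 10⁻³¹ × 4.245 × 10⁻¹⁸) = 2.781 × 10⁻²⁴ kg·m/s.
λ = h/p = 6.626 × 10⁻³⁴ / 2.781 × 10⁻²⁴ = 2.38 × 10⁻¹⁰ m = 238 pm.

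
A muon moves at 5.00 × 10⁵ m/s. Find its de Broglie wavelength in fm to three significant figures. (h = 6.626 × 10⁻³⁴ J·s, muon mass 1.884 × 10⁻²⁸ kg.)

λ = 7030 fm

p = mv = 1.884 × 10⁻²⁸ × 5.00 × 10⁵ = 9.420 × 10⁻²³ kg·m/s.
λ = h/p = 6.626 × 10⁻³⁴ / 9.420 × 10⁻²³ = 7.03 × 10⁻¹² m = 7030 fm.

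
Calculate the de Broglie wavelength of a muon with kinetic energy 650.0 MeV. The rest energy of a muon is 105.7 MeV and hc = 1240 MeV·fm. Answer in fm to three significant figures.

Total energy E = KE + m₀c² = 650.0 + 105.7 = 755.7 MeV.
(pc)² = E² − (m₀c²)² = (755.7)² − (105.7)² = 5.599 × 10⁵ MeV², so pc = 748.3 MeV.
λ = hc/(pc) = 1240 MeV·fm / 748.3 MeV = 1.66 fm.

λ = 1.66 fm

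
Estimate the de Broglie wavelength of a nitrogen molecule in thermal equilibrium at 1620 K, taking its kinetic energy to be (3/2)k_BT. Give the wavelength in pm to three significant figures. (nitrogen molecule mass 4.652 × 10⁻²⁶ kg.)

KE = (3/2)k_BT = 1.5 × 1.381 × 10⁻²³ × 1620 = 3.356 × 10⁻²⁰ J.
p = √(2mKE) = √(2 × 4.652 × 10⁻²⁶ × 3.356 × 10⁻²⁰) = 5.588 × 10⁻²³ kg·m/s.
λ = h/p = 1.19 × 10⁻¹¹ m = 11.9 pm.

λ = 11.9 pm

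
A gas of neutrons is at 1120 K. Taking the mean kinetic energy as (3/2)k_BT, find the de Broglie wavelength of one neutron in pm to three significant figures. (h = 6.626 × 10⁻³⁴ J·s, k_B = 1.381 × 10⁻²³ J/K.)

λ = 75.2 pm

KE = (3/2)k_BT = 1.5 × 1.381 × 10⁻²³ × 1120 = 2.320 × 10⁻²⁰ J.
p = √(2mKE) = √(2 × 1.675 × 10⁻²⁷ × 2.320 × 10⁻²⁰) = 8.816 × 10⁻²⁴ kg·m/s.
λ = h/p = 7.52 × 10⁻¹¹ m = 75.2 pm.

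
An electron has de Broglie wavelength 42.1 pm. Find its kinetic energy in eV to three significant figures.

KE = 849 eV

p = h/λ = 6.626 × 10⁻³⁴ / 4.210 × 10⁻¹¹ = 1.574 × 10⁻²³ kg·m/s.
KE = p²/(2m) = (1.574 × 10⁻²³)² / (2 × 9.109 × 10⁻³¹) = 1.360 × 10⁻¹⁶ J = 849 eV.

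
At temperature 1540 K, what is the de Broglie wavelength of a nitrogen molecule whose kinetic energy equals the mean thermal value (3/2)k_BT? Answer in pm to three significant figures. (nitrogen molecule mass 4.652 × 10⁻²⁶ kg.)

λ = 12.2 pm

KE = (3/2)k_BT = 1.5 × 1.381 × 10⁻²³ × 1540 = 3.190 × 10⁻²⁰ J.
p = √(2mKE) = √(2 × 4.652 × 10⁻²⁶ × 3.190 × 10⁻²⁰) = 5.448 × 10⁻²³ kg·m/s.
λ = h/p = 1.22 × 10⁻¹¹ m = 12.2 pm.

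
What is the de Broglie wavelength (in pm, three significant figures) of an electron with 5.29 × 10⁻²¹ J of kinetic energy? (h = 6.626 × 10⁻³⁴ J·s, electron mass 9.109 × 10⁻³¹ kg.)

p = √(2mKE) = √(2 × 9.109 × 10⁻³¹ × 5.290 × 10⁻²¹) = 9.817 × 10⁻²⁶ kg·m/s.
λ = h/p = 6.626 × 10⁻³⁴ / 9.817 × 10⁻²⁶ = 6.75 × 10⁻⁹ m = 6750 pm.

λ = 6750 pm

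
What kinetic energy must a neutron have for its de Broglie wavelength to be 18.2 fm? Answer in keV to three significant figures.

p = h/λ = 6.626 × 10⁻³⁴ / 1.820 × 10⁻¹⁴ = 3.641 × 10⁻²⁰ kg·m/s.
KE = p²/(2m) = (3.641 × 10⁻²⁰)² / (2 × 1.675 × 10⁻²⁷) = 3.957 × 10⁻¹³ J = 2470 keV.

KE = 2470 keV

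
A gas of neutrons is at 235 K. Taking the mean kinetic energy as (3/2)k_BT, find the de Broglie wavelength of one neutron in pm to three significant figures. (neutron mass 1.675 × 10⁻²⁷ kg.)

λ = 164 pm

KE = (3/2)k_BT = 1.5 × 1.381 × 10⁻²³ × 235 = 4.868 × 10⁻²¹ J.
p = √(2mKE) = √(2 × 1.675 × 10⁻²⁷ × 4.868 × 10⁻²¹) = 4.038 × 10⁻²⁴ kg·m/s.
λ = h/p = 1.64 × 10⁻¹⁰ m = 164 pm.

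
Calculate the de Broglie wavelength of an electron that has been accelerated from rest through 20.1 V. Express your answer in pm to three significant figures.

λ = 274 pm

KE = eV = 1.602 × 10⁻¹⁹ × 20.10 = 3.220 × 10⁻¹⁸ J.
p = √(2mKE) = √(2 × 9.109 × 10⁻³¹ × 3.220 × 10⁻¹⁸) = 2.422 × 10⁻²⁴ kg·m/s.
λ = h/p = 6.626 × 10⁻³⁴ / 2.422 × 10⁻²⁴ = 2.74 × 10⁻¹⁰ m = 274 pm.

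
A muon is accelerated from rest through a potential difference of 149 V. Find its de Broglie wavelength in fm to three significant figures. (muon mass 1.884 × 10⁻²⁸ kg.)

KE = eV = 1.602 × 10⁻¹⁹ × 149.0 = 2.387 × 10⁻¹⁷ J.
p = √(2mKE) = √(2 × 1.884 × 10⁻²⁸ × 2.387 × 10⁻¹⁷) = 9.484 × 10⁻²³ kg·m/s.
λ = h/p = 6.626 × 10⁻³⁴ / 9.484 × 10⁻²³ = 6.99 × 10⁻¹² m = 6990 fm.

λ = 6990 fm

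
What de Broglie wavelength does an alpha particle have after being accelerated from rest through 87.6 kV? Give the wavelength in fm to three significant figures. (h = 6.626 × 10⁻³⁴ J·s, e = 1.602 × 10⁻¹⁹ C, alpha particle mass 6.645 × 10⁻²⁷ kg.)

KE = 2eV = 2 × 1.602 × 10⁻¹⁹ × 8.760 × 10⁴ = 2.807 × 10⁻¹⁴ J.
p = √(2mKE) = √(2 × 6.645 × 10⁻²⁷ × 2.807 × 10⁻¹⁴) = 1.931 × 10⁻²⁰ kg·m/s.
λ = h/p = 6.626 × 10⁻³⁴ / 1.931 × 10⁻²⁰ = 3.43 × 10⁻¹⁴ m = 34.3 fm.

λ = 34.3 fm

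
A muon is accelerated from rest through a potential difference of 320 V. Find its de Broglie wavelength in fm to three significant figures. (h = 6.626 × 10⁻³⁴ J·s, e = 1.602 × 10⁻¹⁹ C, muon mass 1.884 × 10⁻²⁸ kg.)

KE = eV = 1.602 × 10⁻¹⁹ × 320.0 = 5.126 × 10⁻¹⁷ J.
p = √(2mKE) = √(2 × 1.884 × 10⁻²⁸ × 5.126 × 10⁻¹⁷) = 1.390 × 10⁻²² kg·m/s.
λ = h/p = 6.626 × 10⁻³⁴ / 1.390 × 10⁻²² = 4.77 × 10⁻¹² m = 4770 fm.

λ = 4770 fm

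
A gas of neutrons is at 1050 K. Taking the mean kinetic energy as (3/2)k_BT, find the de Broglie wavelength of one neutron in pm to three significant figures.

λ = 77.6 pm

KE = (3/2)k_BT = 1.5 × 1.381 × 10⁻²³ × 1050 = 2.175 × 10⁻²⁰ J.
p = √(2mKE) = √(2 × 1.675 × 10⁻²⁷ × 2.175 × 10⁻²⁰) = 8.536 × 10⁻²⁴ kg·m/s.
λ = h/p = 7.76 × 10⁻¹¹ m = 77.6 pm.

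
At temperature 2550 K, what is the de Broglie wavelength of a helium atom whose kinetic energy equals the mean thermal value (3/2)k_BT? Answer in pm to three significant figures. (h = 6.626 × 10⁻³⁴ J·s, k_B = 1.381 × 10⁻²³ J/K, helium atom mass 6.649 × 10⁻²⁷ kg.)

KE = (3/2)k_BT = 1.5 × 1.381 × 10⁻²³ × 2550 = 5.282 × 10⁻²⁰ J.
p = √(2mKE) = √(2 × 6.649 × 10⁻²⁷ × 5.282 × 10⁻²⁰) = 2.650 × 10⁻²³ kg·m/s.
λ = h/p = 2.50 × 10⁻¹¹ m = 25.0 pm.

λ = 25.0 pm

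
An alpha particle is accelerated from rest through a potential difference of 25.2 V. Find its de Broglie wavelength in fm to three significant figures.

KE = 2eV = 2 × 1.602 × 10⁻¹⁹ × 25.20 = 8.074 × 10⁻¹⁸ J.
p = √(2mKE) = √(2 × 6.645 × 10⁻²⁷ × 8.074 × 10⁻¹⁸) = 3.276 × 10⁻²² kg·m/s.
λ = h/p = 6.626 × 10⁻³⁴ / 3.276 × 10⁻²² = 2.02 × 10⁻¹² m = 2020 fm.

λ = 2020 fm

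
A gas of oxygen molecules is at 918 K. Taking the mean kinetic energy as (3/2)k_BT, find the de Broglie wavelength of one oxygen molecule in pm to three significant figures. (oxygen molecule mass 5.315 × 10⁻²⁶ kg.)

λ = 14.7 pm

KE = (3/2)k_BT = 1.5 × 1.381 × 10⁻²³ × 918 = 1.902 × 10⁻²⁰ J.
p = √(2mKE) = √(2 × 5.315 × 10⁻²⁶ × 1.902 × 10⁻²⁰) = 4.496 × 10⁻²³ kg·m/s.
λ = h/p = 1.47 × 10⁻¹¹ m = 14.7 pm.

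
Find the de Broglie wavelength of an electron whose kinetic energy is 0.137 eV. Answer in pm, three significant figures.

λ = 3310 pm

KE = 0.137 eV = 2.195 × 10⁻²⁰ J.
p = √(2mKE) = √(2 × 9.109 × 10⁻³¹ × 2.195 × 10⁻²⁰) = 2.000 × 10⁻²⁵ kg·m/s.
λ = h/p = 6.626 × 10⁻³⁴ / 2.000 × 10⁻²⁵ = 3.31 × 10⁻⁹ m = 3310 pm.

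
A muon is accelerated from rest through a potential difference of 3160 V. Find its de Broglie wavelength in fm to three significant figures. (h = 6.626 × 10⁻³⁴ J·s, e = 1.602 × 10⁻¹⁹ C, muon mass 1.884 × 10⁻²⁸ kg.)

KE = eV = 1.602 × 10⁻¹⁹ × 3160 = 5.062 × 10⁻¹⁶ J.
p = √(2mKE) = √(2 × 1.884 × 10⁻²⁸ × 5.062 × 10⁻¹⁶) = 4.367 × 10⁻²² kg·m/s.
λ = h/p = 6.626 × 10⁻³⁴ / 4.367 × 10⁻²² = 1.52 × 10⁻¹² m = 1520 fm.

λ = 1520 fm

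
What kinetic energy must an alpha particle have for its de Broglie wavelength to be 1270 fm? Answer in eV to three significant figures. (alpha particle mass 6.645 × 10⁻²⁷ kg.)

KE = 128 eV

p = h/λ = 6.626 × 10⁻³⁴ / 1.270 × 10⁻¹² = 5.217 × 10⁻²² kg·m/s.
KE = p²/(2m) = (5.217 × 10⁻²²)² / (2 × 6.645 × 10⁻²⁷) = 2.048 × 10⁻¹⁷ J = 128 eV.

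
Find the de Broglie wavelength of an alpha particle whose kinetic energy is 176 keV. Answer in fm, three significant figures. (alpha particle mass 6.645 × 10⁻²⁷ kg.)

KE = 176 keV = 2.820 × 10⁻¹⁴ J.
p = √(2mKE) = √(2 × 6.645 × 10⁻²⁷ × 2.820 × 10⁻¹⁴) = 1.936 × 10⁻²⁰ kg·m/s.
λ = h/p = 6.626 × 10⁻³⁴ / 1.936 × 10⁻²⁰ = 3.42 × 10⁻¹⁴ m = 34.2 fm.

λ = 34.2 fm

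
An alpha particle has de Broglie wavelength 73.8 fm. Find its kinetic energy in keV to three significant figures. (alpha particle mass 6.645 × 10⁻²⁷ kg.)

KE = 37.9 keV

p = h/λ = 6.626 × 10⁻³⁴ / 7.380 × 10⁻¹⁴ = 8.978 × 10⁻²¹ kg·m/s.
KE = p²/(2m) = (8.978 × 10⁻²¹)² / (2 × 6.645 × 10⁻²⁷) = 6.065 × 10⁻¹⁵ J = 37.9 keV.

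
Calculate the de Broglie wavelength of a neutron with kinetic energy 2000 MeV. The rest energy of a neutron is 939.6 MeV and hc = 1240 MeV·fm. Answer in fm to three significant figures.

Total energy E = KE + m₀c² = 2000 + 939.6 = 2939.6 MeV.
(pc)² = E² − (m₀c²)² = (2939.6)² − (939.6)² = 7.758 × 10⁶ MeV², so pc = 2785 MeV.
λ = hc/(pc) = 1240 MeV·fm / 2785 MeV = 0.445 fm.

λ = 0.445 fm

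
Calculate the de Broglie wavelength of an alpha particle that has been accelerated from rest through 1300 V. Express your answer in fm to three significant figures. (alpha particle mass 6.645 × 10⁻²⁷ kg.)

KE = 2eV = 2 × 1.602 × 10⁻¹⁹ × 1300 = 4.165 × 10⁻¹⁶ J.
p = √(2mKE) = √(2 × 6.645 × 10⁻²⁷ × 4.165 × 10⁻¹⁶) = 2.353 × 10⁻²¹ kg·m/s.
λ = h/p = 6.626 × 10⁻³⁴ / 2.353 × 10⁻²¹ = 2.82 × 10⁻¹³ m = 282 fm.

λ = 282 fm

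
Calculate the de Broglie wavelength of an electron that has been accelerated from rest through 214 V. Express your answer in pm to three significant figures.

KE = eV = 1.602 × 10⁻¹⁹ × 214.0 = 3.428 × 10⁻¹⁷ J.
p = √(2mKE) = √(2 × 9.109 × 10⁻³¹ × 3.428 × 10⁻¹⁷) = 7.903 × 10⁻²⁴ kg·m/s.
λ = h/p = 6.626 × 10⁻³⁴ / 7.903 × 10⁻²⁴ = 8.38 × 10⁻¹¹ m = 83.8 pm.

λ = 83.8 pm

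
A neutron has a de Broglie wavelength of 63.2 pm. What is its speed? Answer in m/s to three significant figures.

v = 6260 m/s

p = h/λ = 6.626 × 10⁻³⁴ / 6.320 × 10⁻¹¹ = 1.048 × 10⁻²³ kg·m/s.
v = p/m = 1.048 × 10⁻²³ / 1.675 × 10⁻²⁷ = 6.26 × 10³ m/s = 6260 m/s.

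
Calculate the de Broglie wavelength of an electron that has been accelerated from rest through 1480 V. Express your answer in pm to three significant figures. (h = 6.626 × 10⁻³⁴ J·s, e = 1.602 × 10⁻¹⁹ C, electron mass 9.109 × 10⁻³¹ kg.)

λ = 31.9 pm

KE = eV = 1.602 × 10⁻¹⁹ × 1480 = 2.371 × 10⁻¹⁶ J.
p = √(2mKE) = √(2 × 9.109 × 10⁻³¹ × 2.371 × 10⁻¹⁶) = 2.078 × 10⁻²³ kg·m/s.
λ = h/p = 6.626 × 10⁻³⁴ / 2.078 × 10⁻²³ = 3.19 × 10⁻¹¹ m = 31.9 pm.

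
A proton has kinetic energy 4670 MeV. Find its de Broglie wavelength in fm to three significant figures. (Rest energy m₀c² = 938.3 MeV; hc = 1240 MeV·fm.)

Total energy E = KE + m₀c² = 4670 + 938.3 = 5608.3 MeV.
(pc)² = E² − (m₀c²)² = (5608.3)² − (938.3)² = 3.057 × 10⁷ MeV², so pc = 5529 MeV.
λ = hc/(pc) = 1240 MeV·fm / 5529 MeV = 0.224 fm.

λ = 0.224 fm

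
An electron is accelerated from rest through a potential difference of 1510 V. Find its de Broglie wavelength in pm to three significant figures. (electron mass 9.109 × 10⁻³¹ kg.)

KE = eV = 1.602 × 10⁻¹⁹ × 1510 = 2.419 × 10⁻¹⁶ J.
p = √(2mKE) = √(2 × 9.109 × 10⁻³¹ × 2.419 × 10⁻¹⁶) = 2.099 × 10⁻²³ kg·m/s.
λ = h/p = 6.626 × 10⁻³⁴ / 2.099 × 10⁻²³ = 3.16 × 10⁻¹¹ m = 31.6 pm.

λ = 31.6 pm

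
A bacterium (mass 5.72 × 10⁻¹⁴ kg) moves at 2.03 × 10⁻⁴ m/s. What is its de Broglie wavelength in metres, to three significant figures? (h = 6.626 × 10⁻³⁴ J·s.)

p = mv = 5.72 × 10⁻¹⁴ × 2.03 × 10⁻⁴ = 1.161 × 10⁻¹⁷ kg·m/s.
λ = h/p = 6.626 × 10⁻³⁴ / 1.161 × 10⁻¹⁷ = 5.71 × 10⁻¹⁷ m.

λ = 5.71 × 10⁻¹⁷ m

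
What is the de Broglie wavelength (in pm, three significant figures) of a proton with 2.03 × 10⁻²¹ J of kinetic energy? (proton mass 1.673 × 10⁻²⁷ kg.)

p = √(2mKE) = √(2 × 1.673 × 10⁻²⁷ × 2.030 × 10⁻²¹) = 2.606 × 10⁻²⁴ kg·m/s.
λ = h/p = 6.626 × 10⁻³⁴ / 2.606 × 10⁻²⁴ = 2.54 × 10⁻¹⁰ m = 254 pm.

λ = 254 pm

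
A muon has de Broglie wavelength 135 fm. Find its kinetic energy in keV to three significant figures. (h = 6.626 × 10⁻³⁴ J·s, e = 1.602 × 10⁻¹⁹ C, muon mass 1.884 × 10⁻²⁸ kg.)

p = h/λ = 6.626 × 10⁻³⁴ / 1.350 × 10⁻¹³ = 4.908 × 10⁻²¹ kg·m/s.
KE = p²/(2m) = (4.908 × 10⁻²¹)² / (2 × 1.884 × 10⁻²⁸) = 6.393 × 10⁻¹⁴ J = 399 keV.

KE = 399 keV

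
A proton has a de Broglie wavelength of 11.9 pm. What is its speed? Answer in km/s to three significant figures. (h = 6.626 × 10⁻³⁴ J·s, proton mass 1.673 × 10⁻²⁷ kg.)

p = h/λ = 6.626 × 10⁻³⁴ / 1.190 × 10⁻¹¹ = 5.568 × 10⁻²³ kg·m/s.
v = p/m = 5.568 × 10⁻²³ / 1.673 × 10⁻²⁷ = 3.33 × 10⁴ m/s = 33.3 km/s.

v = 33.3 km/s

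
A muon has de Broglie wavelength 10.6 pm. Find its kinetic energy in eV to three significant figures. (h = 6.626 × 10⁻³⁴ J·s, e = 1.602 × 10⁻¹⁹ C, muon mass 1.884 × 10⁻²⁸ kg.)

p = h/λ = 6.626 × 10⁻³⁴ / 1.060 × 10⁻¹¹ = 6.251 × 10⁻²³ kg·m/s.
KE = p²/(2m) = (6.251 × 10⁻²³)² / (2 × 1.884 × 10⁻²⁸) = 1.037 × 10⁻¹⁷ J = 64.7 eV.

KE = 64.7 eV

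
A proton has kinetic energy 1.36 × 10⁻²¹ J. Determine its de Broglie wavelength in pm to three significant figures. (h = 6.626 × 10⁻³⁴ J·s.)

p = √(2mKE) = √(2 × 1.673 × 10⁻²⁷ × 1.360 × 10⁻²¹) = 2.133 × 10⁻²⁴ kg·m/s.
λ = h/p = 6.626 × 10⁻³⁴ / 2.133 × 10⁻²⁴ = 3.11 × 10⁻¹⁰ m = 311 pm.

λ = 311 pm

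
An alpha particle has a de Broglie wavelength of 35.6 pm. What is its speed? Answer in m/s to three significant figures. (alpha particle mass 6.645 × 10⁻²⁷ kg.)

v = 2800 m/s

p = h/λ = 6.626 × 10⁻³⁴ / 3.560 × 10⁻¹¹ = 1.861 × 10⁻²³ kg·m/s.
v = p/m = 1.861 × 10⁻²³ / 6.645 × 10⁻²⁷ = 2.80 × 10³ m/s = 2800 m/s.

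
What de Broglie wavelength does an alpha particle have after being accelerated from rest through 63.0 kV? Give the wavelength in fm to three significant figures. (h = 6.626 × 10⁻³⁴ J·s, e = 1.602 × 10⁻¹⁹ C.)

λ = 40.5 fm

KE = 2eV = 2 × 1.602 × 10⁻¹⁹ × 6.300 × 10⁴ = 2.019 × 10⁻¹⁴ J.
p = √(2mKE) = √(2 × 6.645 × 10⁻²⁷ × 2.019 × 10⁻¹⁴) = 1.638 × 10⁻²⁰ kg·m/s.
λ = h/p = 6.626 × 10⁻³⁴ / 1.638 × 10⁻²⁰ = 4.05 × 10⁻¹⁴ m = 40.5 fm.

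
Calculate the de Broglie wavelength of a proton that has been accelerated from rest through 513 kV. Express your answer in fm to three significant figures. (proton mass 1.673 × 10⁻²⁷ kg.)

λ = 40.0 fm

KE = eV = 1.602 × 10⁻¹⁹ × 5.130 × 10⁵ = 8.218 × 10⁻¹⁴ J.
p = √(2mKE) = √(2 × 1.673 × 10⁻²⁷ × 8.218 × 10⁻¹⁴) = 1.658 × 10⁻²⁰ kg·m/s.
λ = h/p = 6.626 × 10⁻³⁴ / 1.658 × 10⁻²⁰ = 4.00 × 10⁻¹⁴ m = 40.0 fm.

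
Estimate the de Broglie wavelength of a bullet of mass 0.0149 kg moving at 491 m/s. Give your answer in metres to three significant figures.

p = mv = 0.0149 × 491 = 7.316 kg·m/s.
λ = h/p = 6.626 × 10⁻³⁴ / 7.316 = 9.06 × 10⁻³⁵ m.

λ = 9.06 × 10⁻³⁵ m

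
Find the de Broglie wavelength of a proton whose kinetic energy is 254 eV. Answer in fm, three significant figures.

KE = 254 eV = 4.069 × 10⁻¹⁷ J.
p = √(2mKE) = √(2 × 1.673 × 10⁻²⁷ × 4.069 × 10⁻¹⁷) = 3.690 × 10⁻²² kg·m/s.
λ = h/p = 6.626 × 10⁻³⁴ / 3.690 × 10⁻²² = 1.80 × 10⁻¹² m = 1800 fm.

λ = 1800 fm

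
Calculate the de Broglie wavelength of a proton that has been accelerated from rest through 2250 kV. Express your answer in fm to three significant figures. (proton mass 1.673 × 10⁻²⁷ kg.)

λ = 19.1 fm

KE = eV = 1.602 × 10⁻¹⁹ × 2.250 × 10⁶ = 3.605 × 10⁻¹³ J.
p = √(2mKE) = √(2 × 1.673 × 10⁻²⁷ × 3.605 × 10⁻¹³) = 3.473 × 10⁻²⁰ kg·m/s.
λ = h/p = 6.626 × 10⁻³⁴ / 3.473 × 10⁻²⁰ = 1.91 × 10⁻¹⁴ m = 19.1 fm.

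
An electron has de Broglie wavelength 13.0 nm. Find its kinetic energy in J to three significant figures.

KE = 1.43 × 10⁻²¹ J

p = h/λ = 6.626 × 10⁻³⁴ / 1.300 × 10⁻⁸ = 5.097 × 10⁻²⁶ kg·m/s.
KE = p²/(2m) = (5.097 × 10⁻²⁶)² / (2 × 9.109 × 10⁻³¹) = 1.426 × 10⁻²¹ J = 1.43 × 10⁻²¹ J.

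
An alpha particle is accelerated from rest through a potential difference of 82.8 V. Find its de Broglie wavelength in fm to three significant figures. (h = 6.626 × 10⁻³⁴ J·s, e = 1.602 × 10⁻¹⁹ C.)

λ = 1120 fm

KE = 2eV = 2 × 1.602 × 10⁻¹⁹ × 82.80 = 2.653 × 10⁻¹⁷ J.
p = √(2mKE) = √(2 × 6.645 × 10⁻²⁷ × 2.653 × 10⁻¹⁷) = 5.938 × 10⁻²² kg·m/s.
λ = h/p = 6.626 × 10⁻³⁴ / 5.938 × 10⁻²² = 1.12 × 10⁻¹² m = 1120 fm.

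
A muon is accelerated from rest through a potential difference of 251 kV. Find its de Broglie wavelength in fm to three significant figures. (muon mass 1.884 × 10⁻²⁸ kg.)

KE = eV = 1.602 × 10⁻¹⁹ × 2.510 × 10⁵ = 4.021 × 10⁻¹⁴ J.
p = √(2mKE) = √(2 × 1.884 × 10⁻²⁸ × 4.021 × 10⁻¹⁴) = 3.892 × 10⁻²¹ kg·m/s.
λ = h/p = 6.626 × 10⁻³⁴ / 3.892 × 10⁻²¹ = 1.70 × 10⁻¹³ m = 170 fm.

λ = 170 fm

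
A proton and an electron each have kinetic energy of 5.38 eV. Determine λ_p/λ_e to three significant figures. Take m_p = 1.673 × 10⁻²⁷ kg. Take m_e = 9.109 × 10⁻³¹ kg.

λ_p/λ_e = 0.0233

At fixed KE, p = √(2mKE) so λ = h/p ∝ 1/√m.
λ_p/λ_e = √(m_e/m_p) = √(9.109 × 10⁻³¹/1.673 × 10⁻²⁷) = √(5.445 × 10⁻⁴) = 0.0233.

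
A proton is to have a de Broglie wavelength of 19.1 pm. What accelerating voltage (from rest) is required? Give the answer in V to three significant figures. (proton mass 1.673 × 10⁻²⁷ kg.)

V = 2.25 V

p = h/λ = 6.626 × 10⁻³⁴ / 1.910 × 10⁻¹¹ = 3.469 × 10⁻²³ kg·m/s.
KE = p²/(2m) = 3.597 × 10⁻¹⁹ J.
V = KE/e = 3.597 × 10⁻¹⁹ / (1.602 × 10⁻¹⁹) = 2.25 V.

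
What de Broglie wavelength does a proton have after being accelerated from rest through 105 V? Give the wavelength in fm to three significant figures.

λ = 2790 fm

KE = eV = 1.602 × 10⁻¹⁹ × 105.0 = 1.682 × 10⁻¹⁷ J.
p = √(2mKE) = √(2 × 1.673 × 10⁻²⁷ × 1.682 × 10⁻¹⁷) = 2.372 × 10⁻²² kg·m/s.
λ = h/p = 6.626 × 10⁻³⁴ / 2.372 × 10⁻²² = 2.79 × 10⁻¹² m = 2790 fm.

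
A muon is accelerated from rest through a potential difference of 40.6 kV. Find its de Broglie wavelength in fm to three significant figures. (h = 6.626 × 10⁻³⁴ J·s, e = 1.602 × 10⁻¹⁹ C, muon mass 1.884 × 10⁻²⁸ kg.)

λ = 423 fm

KE = eV = 1.602 × 10⁻¹⁹ × 4.060 × 10⁴ = 6.504 × 10⁻¹⁵ J.
p = √(2mKE) = √(2 × 1.884 × 10⁻²⁸ × 6.504 × 10⁻¹⁵) = 1.565 × 10⁻²¹ kg·m/s.
λ = h/p = 6.626 × 10⁻³⁴ / 1.565 × 10⁻²¹ = 4.23 × 10⁻¹³ m = 423 fm.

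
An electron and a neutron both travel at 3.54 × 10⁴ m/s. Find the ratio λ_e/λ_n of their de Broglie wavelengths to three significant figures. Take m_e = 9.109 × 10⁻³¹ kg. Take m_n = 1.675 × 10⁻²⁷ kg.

λ_e/λ_n = 1840

At fixed v, p = mv so λ = h/(mv) ∝ 1/m.
λ_e/λ_n = m_n/m_e = 1.675 × 10⁻²⁷/9.109 × 10⁻³¹ = 1840.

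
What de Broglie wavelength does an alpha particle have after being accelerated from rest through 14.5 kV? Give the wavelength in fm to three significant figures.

λ = 84.3 fm

KE = 2eV = 2 × 1.602 × 10⁻¹⁹ × 1.450 × 10⁴ = 4.646 × 10⁻¹⁵ J.
p = √(2mKE) = √(2 × 6.645 × 10⁻²⁷ × 4.646 × 10⁻¹⁵) = 7.858 × 10⁻²¹ kg·m/s.
λ = h/p = 6.626 × 10⁻³⁴ / 7.858 × 10⁻²¹ = 8.43 × 10⁻¹⁴ m = 84.3 fm.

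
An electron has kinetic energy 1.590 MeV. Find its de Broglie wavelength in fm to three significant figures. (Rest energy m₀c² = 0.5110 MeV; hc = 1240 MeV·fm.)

Total energy E = KE + m₀c² = 1.590 + 0.5110 = 2.1010 MeV.
(pc)² = E² − (m₀c²)² = (2.1010)² − (0.5110)² = 4.153 MeV², so pc = 2.038 MeV.
λ = hc/(pc) = 1240 MeV·fm / 2.038 MeV = 608 fm.

λ = 608 fm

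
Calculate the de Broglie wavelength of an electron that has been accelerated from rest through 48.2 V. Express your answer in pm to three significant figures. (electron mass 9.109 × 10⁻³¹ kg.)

λ = 177 pm

KE = eV = 1.602 × 10⁻¹⁹ × 48.20 = 7.722 × 10⁻¹⁸ J.
p = √(2mKE) = √(2 × 9.109 × 10⁻³¹ × 7.722 × 10⁻¹⁸) = 3.751 × 10⁻²⁴ kg·m/s.
λ = h/p = 6.626 × 10⁻³⁴ / 3.751 × 10⁻²⁴ = 1.77 × 10⁻¹⁰ m = 177 pm.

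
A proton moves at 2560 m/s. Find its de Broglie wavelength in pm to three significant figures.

p = mv = 1.673 × 10⁻²⁷ × 2560 = 4.283 × 10⁻²⁴ kg·m/s.
λ = h/p = 6.626 × 10⁻³⁴ / 4.283 × 10⁻²⁴ = 1.55 × 10⁻¹⁰ m = 155 pm.

λ = 155 pm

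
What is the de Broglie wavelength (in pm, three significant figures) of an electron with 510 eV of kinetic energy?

λ = 54.3 pm

KE = 510 eV = 8.170 × 10⁻¹⁷ J.
p = √(2mKE) = √(2 × 9.109 × 10⁻³¹ × 8.170 × 10⁻¹⁷) = 1.220 × 10⁻²³ kg·m/s.
λ = h/p = 6.626 × 10⁻³⁴ / 1.220 × 10⁻²³ = 5.43 × 10⁻¹¹ m = 54.3 pm.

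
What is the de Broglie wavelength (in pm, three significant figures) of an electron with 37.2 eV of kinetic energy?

KE = 37.2 eV = 5.959 × 10⁻¹⁸ J.
p = √(2mKE) = √(2 × 9.109 × 10⁻³¹ × 5.959 × 10⁻¹⁸) = 3.295 × 10⁻²⁴ kg·m/s.
λ = h/p = 6.626 × 10⁻³⁴ / 3.295 × 10⁻²⁴ = 2.01 × 10⁻¹⁰ m = 201 pm.

λ = 201 pm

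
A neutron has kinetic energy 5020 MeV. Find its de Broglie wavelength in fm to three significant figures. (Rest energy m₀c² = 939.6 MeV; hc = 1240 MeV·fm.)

Total energy E = KE + m₀c² = 5020 + 939.6 = 5959.6 MeV.
(pc)² = E² − (m₀c²)² = (5959.6)² − (939.6)² = 3.463 × 10⁷ MeV², so pc = 5885 MeV.
λ = hc/(pc) = 1240 MeV·fm / 5885 MeV = 0.211 fm.

λ = 0.211 fm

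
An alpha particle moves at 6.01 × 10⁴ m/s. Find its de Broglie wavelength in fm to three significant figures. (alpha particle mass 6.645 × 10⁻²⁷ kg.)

p = mv = 6.645 × 10⁻²⁷ × 6.01 × 10⁴ = 3.994 × 10⁻²² kg·m/s.
λ = h/p = 6.626 × 10⁻³⁴ / 3.994 × 10⁻²² = 1.66 × 10⁻¹² m = 1660 fm.

λ = 1660 fm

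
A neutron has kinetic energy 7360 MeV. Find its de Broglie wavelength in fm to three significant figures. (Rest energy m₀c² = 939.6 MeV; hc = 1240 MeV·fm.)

λ = 0.150 fm

Total energy E = KE + m₀c² = 7360 + 939.6 = 8299.6 MeV.
(pc)² = E² − (m₀c²)² = (8299.6)² − (939.6)² = 6.800 × 10⁷ MeV², so pc = 8246 MeV.
λ = hc/(pc) = 1240 MeV·fm / 8246 MeV = 0.150 fm.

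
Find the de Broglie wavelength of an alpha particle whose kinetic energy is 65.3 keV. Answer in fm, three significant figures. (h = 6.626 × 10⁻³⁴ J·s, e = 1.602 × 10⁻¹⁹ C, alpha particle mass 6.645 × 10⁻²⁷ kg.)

KE = 65.3 keV = 1.046 × 10⁻¹⁴ J.
p = √(2mKE) = √(2 × 6.645 × 10⁻²⁷ × 1.046 × 10⁻¹⁴) = 1.179 × 10⁻²⁰ kg·m/s.
λ = h/p = 6.626 × 10⁻³⁴ / 1.179 × 10⁻²⁰ = 5.62 × 10⁻¹⁴ m = 56.2 fm.

λ = 56.2 fm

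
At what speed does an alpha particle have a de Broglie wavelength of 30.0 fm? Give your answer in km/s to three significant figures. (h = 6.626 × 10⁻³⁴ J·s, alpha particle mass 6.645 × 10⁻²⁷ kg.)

p = h/λ = 6.626 × 10⁻³⁴ / 3.000 × 10⁻¹⁴ = 2.209 × 10⁻²⁰ kg·m/s.
v = p/m = 2.209 × 10⁻²⁰ / 6.645 × 10⁻²⁷ = 3.32 × 10⁶ m/s = 3320 km/s.

v = 3320 km/s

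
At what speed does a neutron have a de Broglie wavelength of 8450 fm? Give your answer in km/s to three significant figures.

p = h/λ = 6.626 × 10⁻³⁴ / 8.450 × 10⁻¹² = 7.841 × 10⁻²³ kg·m/s.
v = p/m = 7.841 × 10⁻²³ / 1.675 × 10⁻²⁷ = 4.68 × 10⁴ m/s = 46.8 km/s.

v = 46.8 km/s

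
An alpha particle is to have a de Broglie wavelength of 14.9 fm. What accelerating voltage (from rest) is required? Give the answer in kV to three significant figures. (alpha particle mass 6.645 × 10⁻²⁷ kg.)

V = 464 kV

p = h/λ = 6.626 × 10⁻³⁴ / 1.490 × 10⁻¹⁴ = 4.447 × 10⁻²⁰ kg·m/s.
KE = p²/(2m) = 1.488 × 10⁻¹³ J.
V = KE/2e = 1.488 × 10⁻¹³ / (2 × 1.602 × 10⁻¹⁹) = 464 kV.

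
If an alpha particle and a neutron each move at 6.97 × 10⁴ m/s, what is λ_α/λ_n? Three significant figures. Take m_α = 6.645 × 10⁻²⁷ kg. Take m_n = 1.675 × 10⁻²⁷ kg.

λ_α/λ_n = 0.252

At fixed v, p = mv so λ = h/(mv) ∝ 1/m.
λ_α/λ_n = m_n/m_α = 1.675 × 10⁻²⁷/6.645 × 10⁻²⁷ = 0.252.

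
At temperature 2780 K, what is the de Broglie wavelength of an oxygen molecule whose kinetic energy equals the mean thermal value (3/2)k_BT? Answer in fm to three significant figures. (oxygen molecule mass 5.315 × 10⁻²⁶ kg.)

λ = 8470 fm

KE = (3/2)k_BT = 1.5 × 1.381 × 10⁻²³ × 2780 = 5.759 × 10⁻²⁰ J.
p = √(2mKE) = √(2 × 5.315 × 10⁻²⁶ × 5.759 × 10⁻²⁰) = 7.824 × 10⁻²³ kg·m/s.
λ = h/p = 8.47 × 10⁻¹² m = 8470 fm.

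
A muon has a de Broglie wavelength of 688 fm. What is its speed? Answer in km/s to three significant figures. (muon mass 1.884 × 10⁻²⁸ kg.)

v = 5110 km/s

p = h/λ = 6.626 × 10⁻³⁴ / 6.880 × 10⁻¹³ = 9.631 × 10⁻²² kg·m/s.
v = p/m = 9.631 × 10⁻²² / 1.884 × 10⁻²⁸ = 5.11 × 10⁶ m/s = 5110 km/s.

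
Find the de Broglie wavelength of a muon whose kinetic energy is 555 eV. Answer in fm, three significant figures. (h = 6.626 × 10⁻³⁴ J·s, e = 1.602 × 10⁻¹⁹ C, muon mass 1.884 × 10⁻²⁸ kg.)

KE = 555 eV = 8.891 × 10⁻¹⁷ J.
p = √(2mKE) = √(2 × 1.884 × 10⁻²⁸ × 8.891 × 10⁻¹⁷) = 1.830 × 10⁻²² kg·m/s.
λ = h/p = 6.626 × 10⁻³⁴ / 1.830 × 10⁻²² = 3.62 × 10⁻¹² m = 3620 fm.

λ = 3620 fm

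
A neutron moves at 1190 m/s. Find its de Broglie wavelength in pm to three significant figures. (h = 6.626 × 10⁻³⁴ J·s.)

λ = 332 pm

p = mv = 1.675 × 10⁻²⁷ × 1190 = 1.993 × 10⁻²⁴ kg·m/s.
λ = h/p = 6.626 × 10⁻³⁴ / 1.993 × 10⁻²⁴ = 3.32 × 10⁻¹⁰ m = 332 pm.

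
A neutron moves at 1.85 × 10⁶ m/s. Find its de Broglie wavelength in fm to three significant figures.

p = mv = 1.675 × 10⁻²⁷ × 1.85 × 10⁶ = 3.099 × 10⁻²¹ kg·m/s.
λ = h/p = 6.626 × 10⁻³⁴ / 3.099 × 10⁻²¹ = 2.14 × 10⁻¹³ m = 214 fm.

λ = 214 fm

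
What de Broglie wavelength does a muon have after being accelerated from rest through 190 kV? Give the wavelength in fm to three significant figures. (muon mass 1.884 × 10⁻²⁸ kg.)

λ = 196 fm

KE = eV = 1.602 × 10⁻¹⁹ × 1.900 × 10⁵ = 3.044 × 10⁻¹⁴ J.
p = √(2mKE) = √(2 × 1.884 × 10⁻²⁸ × 3.044 × 10⁻¹⁴) = 3.387 × 10⁻²¹ kg·m/s.
λ = h/p = 6.626 × 10⁻³⁴ / 3.387 × 10⁻²¹ = 1.96 × 10⁻¹³ m = 196 fm.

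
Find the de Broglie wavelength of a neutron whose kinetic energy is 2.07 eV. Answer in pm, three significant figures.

λ = 19.9 pm

KE = 2.07 eV = 3.316 × 10⁻¹⁹ J.
p = √(2mKE) = √(2 × 1.675 × 10⁻²⁷ × 3.316 × 10⁻¹⁹) = 3.333 × 10⁻²³ kg·m/s.
λ = h/p = 6.626 × 10⁻³⁴ / 3.333 × 10⁻²³ = 1.99 × 10⁻¹¹ m = 19.9 pm.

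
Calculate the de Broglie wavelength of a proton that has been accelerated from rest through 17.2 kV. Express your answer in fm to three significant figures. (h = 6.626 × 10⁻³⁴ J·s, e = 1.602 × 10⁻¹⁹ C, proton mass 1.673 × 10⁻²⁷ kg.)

KE = eV = 1.602 × 10⁻¹⁹ × 1.720 × 10⁴ = 2.755 × 10⁻¹⁵ J.
p = √(2mKE) = √(2 × 1.673 × 10⁻²⁷ × 2.755 × 10⁻¹⁵) = 3.036 × 10⁻²¹ kg·m/s.
λ = h/p = 6.626 × 10⁻³⁴ / 3.036 × 10⁻²¹ = 2.18 × 10⁻¹³ m = 218 fm.

λ = 218 fm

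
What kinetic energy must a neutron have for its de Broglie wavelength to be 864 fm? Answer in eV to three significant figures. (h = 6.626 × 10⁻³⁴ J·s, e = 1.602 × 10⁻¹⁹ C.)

KE = 1100 eV

p = h/λ = 6.626 × 10⁻³⁴ / 8.640 × 10⁻¹³ = 7.669 × 10⁻²² kg·m/s.
KE = p²/(2m) = (7.669 × 10⁻²²)² / (2 × 1.675 × 10⁻²⁷) = 1.756 × 10⁻¹⁶ J = 1100 eV.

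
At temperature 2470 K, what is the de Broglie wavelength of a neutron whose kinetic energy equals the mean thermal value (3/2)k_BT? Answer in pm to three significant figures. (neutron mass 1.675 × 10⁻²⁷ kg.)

KE = (3/2)k_BT = 1.5 × 1.381 × 10⁻²³ × 2470 = 5.117 × 10⁻²⁰ J.
p = √(2mKE) = √(2 × 1.675 × 10⁻²⁷ × 5.117 × 10⁻²⁰) = 1.309 × 10⁻²³ kg·m/s.
λ = h/p = 5.06 × 10⁻¹¹ m = 50.6 pm.

λ = 50.6 pm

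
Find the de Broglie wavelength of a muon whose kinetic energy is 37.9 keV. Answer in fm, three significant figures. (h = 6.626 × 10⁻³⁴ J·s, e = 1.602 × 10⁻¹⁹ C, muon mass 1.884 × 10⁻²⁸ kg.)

λ = 438 fm

KE = 37.9 keV = 6.072 × 10⁻¹⁵ J.
p = √(2mKE) = √(2 × 1.884 × 10⁻²⁸ × 6.072 × 10⁻¹⁵) = 1.513 × 10⁻²¹ kg·m/s.
λ = h/p = 6.626 × 10⁻³⁴ / 1.513 × 10⁻²¹ = 4.38 × 10⁻¹³ m = 438 fm.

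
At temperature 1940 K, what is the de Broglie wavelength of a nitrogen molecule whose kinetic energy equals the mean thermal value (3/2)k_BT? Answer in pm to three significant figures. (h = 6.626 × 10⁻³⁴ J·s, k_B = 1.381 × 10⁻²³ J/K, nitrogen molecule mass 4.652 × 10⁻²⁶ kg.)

KE = (3/2)k_BT = 1.5 × 1.381 × 10⁻²³ × 1940 = 4.019 × 10⁻²⁰ J.
p = √(2mKE) = √(2 × 4.652 × 10⁻²⁶ × 4.019 × 10⁻²⁰) = 6.115 × 10⁻²³ kg·m/s.
λ = h/p = 1.08 × 10⁻¹¹ m = 10.8 pm.

λ = 10.8 pm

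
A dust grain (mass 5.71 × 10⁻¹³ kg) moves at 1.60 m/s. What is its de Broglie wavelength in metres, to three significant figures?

λ = 7.25 × 10⁻²² m

p = mv = 5.71 × 10⁻¹³ × 1.60 = 9.136 × 10⁻¹³ kg·m/s.
λ = h/p = 6.626 × 10⁻³⁴ / 9.136 × 10⁻¹³ = 7.25 × 10⁻²² m.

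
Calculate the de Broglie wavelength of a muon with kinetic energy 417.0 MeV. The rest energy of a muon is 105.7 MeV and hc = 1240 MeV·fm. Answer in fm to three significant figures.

λ = 2.42 fm

Total energy E = KE + m₀c² = 417.0 + 105.7 = 522.7 MeV.
(pc)² = E² − (m₀c²)² = (522.7)² − (105.7)² = 2.620 × 10⁵ MeV², so pc = 511.9 MeV.
λ = hc/(pc) = 1240 MeV·fm / 511.9 MeV = 2.42 fm.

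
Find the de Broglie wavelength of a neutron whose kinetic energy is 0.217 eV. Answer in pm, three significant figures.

KE = 0.217 eV = 3.476 × 10⁻²⁰ J.
p = √(2mKE) = √(2 × 1.675 × 10⁻²⁷ × 3.476 × 10⁻²⁰) = 1.079 × 10⁻²³ kg·m/s.
λ = h/p = 6.626 × 10⁻³⁴ / 1.079 × 10⁻²³ = 6.14 × 10⁻¹¹ m = 61.4 pm.

λ = 61.4 pm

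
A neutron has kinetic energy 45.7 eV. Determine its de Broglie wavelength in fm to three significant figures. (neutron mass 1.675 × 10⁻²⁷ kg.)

KE = 45.7 eV = 7.321 × 10⁻¹⁸ J.
p = √(2mKE) = √(2 × 1.675 × 10⁻²⁷ × 7.321 × 10⁻¹⁸) = 1.566 × 10⁻²² kg·m/s.
λ = h/p = 6.626 × 10⁻³⁴ / 1.566 × 10⁻²² = 4.23 × 10⁻¹² m = 4230 fm.

λ = 4230 fm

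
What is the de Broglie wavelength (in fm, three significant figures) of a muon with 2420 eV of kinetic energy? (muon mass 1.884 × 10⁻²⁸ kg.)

KE = 2420 eV = 3.877 × 10⁻¹⁶ J.
p = √(2mKE) = √(2 × 1.884 × 10⁻²⁸ × 3.877 × 10⁻¹⁶) = 3.822 × 10⁻²² kg·m/s.
λ = h/p = 6.626 × 10⁻³⁴ / 3.822 × 10⁻²² = 1.73 × 10⁻¹² m = 1730 fm.

λ = 1730 fm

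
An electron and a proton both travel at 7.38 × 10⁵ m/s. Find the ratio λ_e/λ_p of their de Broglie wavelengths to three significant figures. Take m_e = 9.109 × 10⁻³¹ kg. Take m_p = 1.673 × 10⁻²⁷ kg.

λ_e/λ_p = 1840

At fixed v, p = mv so λ = h/(mv) ∝ 1/m.
λ_e/λ_p = m_p/m_e = 1.673 × 10⁻²⁷/9.109 × 10⁻³¹ = 1840.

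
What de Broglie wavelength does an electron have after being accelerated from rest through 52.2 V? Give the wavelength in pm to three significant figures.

KE = eV = 1.602 × 10⁻¹⁹ × 52.20 = 8.362 × 10⁻¹⁸ J.
p = √(2mKE) = √(2 × 9.109 × 10⁻³¹ × 8.362 × 10⁻¹⁸) = 3.903 × 10⁻²⁴ kg·m/s.
λ = h/p = 6.626 × 10⁻³⁴ / 3.903 × 10⁻²⁴ = 1.70 × 10⁻¹⁰ m = 170 pm.

λ = 170 pm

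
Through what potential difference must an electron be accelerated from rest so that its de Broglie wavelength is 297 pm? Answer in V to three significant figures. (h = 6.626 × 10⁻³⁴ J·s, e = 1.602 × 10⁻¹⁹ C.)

V = 17.1 V

p = h/λ = 6.626 × 10⁻³⁴ / 2.970 × 10⁻¹⁰ = 2.231 × 10⁻²⁴ kg·m/s.
KE = p²/(2m) = 2.732 × 10⁻¹⁸ J.
V = KE/e = 2.732 × 10⁻¹⁸ / (1.602 × 10⁻¹⁹) = 17.1 V.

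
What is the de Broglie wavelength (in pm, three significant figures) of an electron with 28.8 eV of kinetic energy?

KE = 28.8 eV = 4.614 × 10⁻¹⁸ J.
p = √(2mKE) = √(2 × 9.109 × 10⁻³¹ × 4.614 × 10⁻¹⁸) = 2.899 × 10⁻²⁴ kg·m/s.
λ = h/p = 6.626 × 10⁻³⁴ / 2.899 × 10⁻²⁴ = 2.29 × 10⁻¹⁰ m = 229 pm.

λ = 229 pm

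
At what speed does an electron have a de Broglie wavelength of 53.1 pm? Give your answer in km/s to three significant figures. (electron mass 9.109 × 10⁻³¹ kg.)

p = h/λ = 6.626 × 10⁻³⁴ / 5.310 × 10⁻¹¹ = 1.248 × 10⁻²³ kg·m/s.
v = p/m = 1.248 × 10⁻²³ / 9.109 × 10⁻³¹ = 1.37 × 10⁷ m/s = 1.37 × 10⁴ km/s.

v = 1.37 × 10⁴ km/s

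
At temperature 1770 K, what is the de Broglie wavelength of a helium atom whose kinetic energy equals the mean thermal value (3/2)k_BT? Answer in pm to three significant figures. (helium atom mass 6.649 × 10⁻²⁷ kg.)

KE = (3/2)k_BT = 1.5 × 1.381 × 10⁻²³ × 1770 = 3.667 × 10⁻²⁰ J.
p = √(2mKE) = √(2 × 6.649 × 10⁻²⁷ × 3.667 × 10⁻²⁰) = 2.208 × 10⁻²³ kg·m/s.
λ = h/p = 3.00 × 10⁻¹¹ m = 30.0 pm.

λ = 30.0 pm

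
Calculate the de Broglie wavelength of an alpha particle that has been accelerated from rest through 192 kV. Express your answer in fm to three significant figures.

KE = 2eV = 2 × 1.602 × 10⁻¹⁹ × 1.920 × 10⁵ = 6.152 × 10⁻¹⁴ J.
p = √(2mKE) = √(2 × 6.645 × 10⁻²⁷ × 6.152 × 10⁻¹⁴) = 2.859 × 10⁻²⁰ kg·m/s.
λ = h/p = 6.626 × 10⁻³⁴ / 2.859 × 10⁻²⁰ = 2.32 × 10⁻¹⁴ m = 23.2 fm.

λ = 23.2 fm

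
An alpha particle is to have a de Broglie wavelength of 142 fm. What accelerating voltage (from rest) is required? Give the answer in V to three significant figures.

V = 5110 V

p = h/λ = 6.626 × 10⁻³⁴ / 1.420 × 10⁻¹³ = 4.666 × 10⁻²¹ kg·m/s.
KE = p²/(2m) = 1.638 × 10⁻¹⁵ J.
V = KE/2e = 1.638 × 10⁻¹⁵ / (2 × 1.602 × 10⁻¹⁹) = 5110 V.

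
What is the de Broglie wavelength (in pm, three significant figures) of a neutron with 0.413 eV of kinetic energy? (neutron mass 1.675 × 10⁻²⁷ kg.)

λ = 44.5 pm

KE = 0.413 eV = 6.616 × 10⁻²⁰ J.
p = √(2mKE) = √(2 × 1.675 × 10⁻²⁷ × 6.616 × 10⁻²⁰) = 1.489 × 10⁻²³ kg·m/s.
λ = h/p = 6.626 × 10⁻³⁴ / 1.489 × 10⁻²³ = 4.45 × 10⁻¹¹ m = 44.5 pm.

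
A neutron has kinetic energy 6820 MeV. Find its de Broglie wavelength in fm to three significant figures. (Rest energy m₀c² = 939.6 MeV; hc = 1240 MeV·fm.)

λ = 0.161 fm

Total energy E = KE + m₀c² = 6820 + 939.6 = 7759.6 MeV.
(pc)² = E² − (m₀c²)² = (7759.6)² − (939.6)² = 5.933 × 10⁷ MeV², so pc = 7703 MeV.
λ = hc/(pc) = 1240 MeV·fm / 7703 MeV = 0.161 fm.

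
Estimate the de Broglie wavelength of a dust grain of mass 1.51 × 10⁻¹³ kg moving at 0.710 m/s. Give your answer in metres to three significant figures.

λ = 6.18 × 10⁻²¹ m

p = mv = 1.51 × 10⁻¹³ × 0.710 = 1.072 × 10⁻¹³ kg·m/s.
λ = h/p = 6.626 × 10⁻³⁴ / 1.072 × 10⁻¹³ = 6.18 × 10⁻²¹ m.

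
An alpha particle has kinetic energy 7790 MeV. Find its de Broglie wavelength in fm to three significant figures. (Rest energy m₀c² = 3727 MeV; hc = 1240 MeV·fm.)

Total energy E = KE + m₀c² = 7790 + 3727 = 11517 MeV.
(pc)² = E² − (m₀c²)² = (11517)² − (3727)² = 1.188 × 10⁸ MeV², so pc = 1.090 × 10⁴ MeV.
λ = hc/(pc) = 1240 MeV·fm / 1.090 × 10⁴ MeV = 0.114 fm.

λ = 0.114 fm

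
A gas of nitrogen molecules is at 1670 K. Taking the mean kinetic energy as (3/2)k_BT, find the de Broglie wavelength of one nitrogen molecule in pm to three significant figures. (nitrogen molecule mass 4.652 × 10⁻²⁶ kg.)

λ = 11.7 pm

KE = (3/2)k_BT = 1.5 × 1.381 × 10⁻²³ × 1670 = 3.459 × 10⁻²⁰ J.
p = √(2mKE) = √(2 × 4.652 × 10⁻²⁶ × 3.459 × 10⁻²⁰) = 5.673 × 10⁻²³ kg·m/s.
λ = h/p = 1.17 × 10⁻¹¹ m = 11.7 pm.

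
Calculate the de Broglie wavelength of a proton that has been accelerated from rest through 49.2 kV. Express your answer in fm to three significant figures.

KE = eV = 1.602 × 10⁻¹⁹ × 4.920 × 10⁴ = 7.882 × 10⁻¹⁵ J.
p = √(2mKE) = √(2 × 1.673 × 10⁻²⁷ × 7.882 × 10⁻¹⁵) = 5.135 × 10⁻²¹ kg·m/s.
λ = h/p = 6.626 × 10⁻³⁴ / 5.135 × 10⁻²¹ = 1.29 × 10⁻¹³ m = 129 fm.

λ = 129 fm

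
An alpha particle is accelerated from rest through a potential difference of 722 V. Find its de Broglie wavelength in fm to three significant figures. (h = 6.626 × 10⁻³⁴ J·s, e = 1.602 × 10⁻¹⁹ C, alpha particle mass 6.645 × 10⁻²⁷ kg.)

λ = 378 fm

KE = 2eV = 2 × 1.602 × 10⁻¹⁹ × 722.0 = 2.313 × 10⁻¹⁶ J.
p = √(2mKE) = √(2 × 6.645 × 10⁻²⁷ × 2.313 × 10⁻¹⁶) = 1.753 × 10⁻²¹ kg·m/s.
λ = h/p = 6.626 × 10⁻³⁴ / 1.753 × 10⁻²¹ = 3.78 × 10⁻¹³ m = 378 fm.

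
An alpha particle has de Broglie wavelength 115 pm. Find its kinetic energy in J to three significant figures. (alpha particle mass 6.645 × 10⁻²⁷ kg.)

p = h/λ = 6.626 × 10⁻³⁴ / 1.150 × 10⁻¹⁰ = 5.762 × 10⁻²⁴ kg·m/s.
KE = p²/(2m) = (5.762 × 10⁻²⁴)² / (2 × 6.645 × 10⁻²⁷) = 2.498 × 10⁻²¹ J = 2.50 × 10⁻²¹ J.

KE = 2.50 × 10⁻²¹ J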